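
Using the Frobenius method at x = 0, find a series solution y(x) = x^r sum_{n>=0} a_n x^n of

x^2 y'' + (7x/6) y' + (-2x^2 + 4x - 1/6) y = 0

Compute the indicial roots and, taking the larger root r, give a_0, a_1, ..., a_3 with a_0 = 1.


Write in Frobenius form y'' + (p(x)/x) y' + (q(x)/x^2) y = 0:
  p(x) = 7/6,  q(x) = -2x^2 + 4x - 1/6.
Indicial equation: r(r-1) + (7/6) r + (-1/6) = 0 -> roots r_1 = 1/3, r_2 = -1/2.
Take r = r_1 = 1/3. Let y(x) = x^r sum_{n>=0} a_n x^n with a_0 = 1.
Substitute y = x^r sum a_n x^n and match x^{r+n}. The recurrence is
  D(n) a_n + 4 a_{n-1} - 2 a_{n-2} = 0,  where D(n) = (r+n)(r+n-1) + (7/6)(r+n) + (-1/6).
  a_n = [-4 a_{n-1} + 2 a_{n-2}] / D(n).
Since the indicial polynomial factors as (r - r_1)(r - r_2), D(n) = (r_1 + n - r_1)(r_1 + n - r_2) = n(n + 5/6).
Evaluating step by step (a_0 = 1):
  n = 1: D(1) = 1(1 + 5/6) = 11/6; numerator = -4(1) = -4; a_1 = (-4)/(11/6) = -24/11
  n = 2: D(2) = 2(2 + 5/6) = 17/3; numerator = -4(-24/11) + 2(1) = 118/11; a_2 = (118/11)/(17/3) = 354/187
  n = 3: D(3) = 3(3 + 5/6) = 23/2; numerator = -4(354/187) + 2(-24/11) = -2232/187; a_3 = (-2232/187)/(23/2) = -4464/4301

r = 1/3; a_0 = 1; a_1 = -24/11; a_2 = 354/187; a_3 = -4464/4301


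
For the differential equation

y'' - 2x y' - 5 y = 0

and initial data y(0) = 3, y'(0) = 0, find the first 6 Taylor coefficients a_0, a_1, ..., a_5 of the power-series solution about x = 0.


Ansatz: y(x) = sum_{n>=0} a_n x^n, so y'(x) = sum_{n>=1} n a_n x^(n-1) and y''(x) = sum_{n>=2} n(n-1) a_n x^(n-2).
Substitute into P(x) y'' + Q(x) y' + R(x) y = 0 with P(x) = 1, Q(x) = -2x, R(x) = -5, and match powers of x.
Initial conditions: a_0 = 3, a_1 = 0.
Setting the coefficient of each power of x to zero and solving order by order (substituting the coefficients already found):
  x^0: 2 a_2 - 5 a_0 = 0  ->  2 a_2 = 5 a_0 = 15  ->  a_2 = 15/2
  x^1: 6 a_3 - 7 a_1 = 0  ->  6 a_3 = 7 a_1 = 0  ->  a_3 = 0
  x^2: 12 a_4 - 9 a_2 = 0  ->  12 a_4 = 9 a_2 = 135/2  ->  a_4 = 45/8
  x^3: 20 a_5 - 11 a_3 = 0  ->  20 a_5 = 11 a_3 = 0  ->  a_5 = 0
Truncated series: y(x) = 3 + (15/2) x^2 + (45/8) x^4 + O(x^6).

a_0 = 3; a_1 = 0; a_2 = 15/2; a_3 = 0; a_4 = 45/8; a_5 = 0


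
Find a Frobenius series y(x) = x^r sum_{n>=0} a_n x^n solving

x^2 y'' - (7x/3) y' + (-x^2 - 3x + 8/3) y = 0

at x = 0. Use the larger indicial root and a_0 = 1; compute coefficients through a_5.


Write in Frobenius form y'' + (p(x)/x) y' + (q(x)/x^2) y = 0:
  p(x) = -7/3,  q(x) = -x^2 - 3x + 8/3.
Indicial equation: r(r-1) + (-7/3) r + (8/3) = 0 -> roots r_1 = 2, r_2 = 4/3.
Take r = r_1 = 2. Let y(x) = x^r sum_{n>=0} a_n x^n with a_0 = 1.
Substitute y = x^r sum a_n x^n and match x^{r+n}. The recurrence is
  D(n) a_n - 3 a_{n-1} - 1 a_{n-2} = 0,  where D(n) = (r+n)(r+n-1) + (-7/3)(r+n) + (8/3).
  a_n = [3 a_{n-1} + 1 a_{n-2}] / D(n).
Since the indicial polynomial factors as (r - r_1)(r - r_2), D(n) = (r_1 + n - r_1)(r_1 + n - r_2) = n(n + 2/3).
Evaluating step by step (a_0 = 1):
  n = 1: D(1) = 1(1 + 2/3) = 5/3; numerator = 3(1) = 3; a_1 = (3)/(5/3) = 9/5
  n = 2: D(2) = 2(2 + 2/3) = 16/3; numerator = 3(9/5) + 1(1) = 32/5; a_2 = (32/5)/(16/3) = 6/5
  n = 3: D(3) = 3(3 + 2/3) = 11; numerator = 3(6/5) + 1(9/5) = 27/5; a_3 = (27/5)/(11) = 27/55
  n = 4: D(4) = 4(4 + 2/3) = 56/3; numerator = 3(27/55) + 1(6/5) = 147/55; a_4 = (147/55)/(56/3) = 63/440
  n = 5: D(5) = 5(5 + 2/3) = 85/3; numerator = 3(63/440) + 1(27/55) = 81/88; a_5 = (81/88)/(85/3) = 243/7480

r = 2; a_0 = 1; a_1 = 9/5; a_2 = 6/5; a_3 = 27/55; a_4 = 63/440; a_5 = 243/7480


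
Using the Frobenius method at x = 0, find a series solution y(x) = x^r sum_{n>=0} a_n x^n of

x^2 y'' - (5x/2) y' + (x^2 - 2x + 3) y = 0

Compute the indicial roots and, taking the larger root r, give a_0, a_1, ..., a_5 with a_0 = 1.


Write in Frobenius form y'' + (p(x)/x) y' + (q(x)/x^2) y = 0:
  p(x) = -5/2,  q(x) = x^2 - 2x + 3.
Indicial equation: r(r-1) + (-5/2) r + (3) = 0 -> roots r_1 = 2, r_2 = 3/2.
Take r = r_1 = 2. Let y(x) = x^r sum_{n>=0} a_n x^n with a_0 = 1.
Substitute y = x^r sum a_n x^n and match x^{r+n}. The recurrence is
  D(n) a_n - 2 a_{n-1} + 1 a_{n-2} = 0,  where D(n) = (r+n)(r+n-1) + (-5/2)(r+n) + (3).
  a_n = [2 a_{n-1} - 1 a_{n-2}] / D(n).
Since the indicial polynomial factors as (r - r_1)(r - r_2), D(n) = (r_1 + n - r_1)(r_1 + n - r_2) = n(n + 1/2).
Evaluating step by step (a_0 = 1):
  n = 1: D(1) = 1(1 + 1/2) = 3/2; numerator = 2(1) = 2; a_1 = (2)/(3/2) = 4/3
  n = 2: D(2) = 2(2 + 1/2) = 5; numerator = 2(4/3) - 1(1) = 5/3; a_2 = (5/3)/(5) = 1/3
  n = 3: D(3) = 3(3 + 1/2) = 21/2; numerator = 2(1/3) - 1(4/3) = -2/3; a_3 = (-2/3)/(21/2) = -4/63
  n = 4: D(4) = 4(4 + 1/2) = 18; numerator = 2(-4/63) - 1(1/3) = -29/63; a_4 = (-29/63)/(18) = -29/1134
  n = 5: D(5) = 5(5 + 1/2) = 55/2; numerator = 2(-29/1134) - 1(-4/63) = 1/81; a_5 = (1/81)/(55/2) = 2/4455

r = 2; a_0 = 1; a_1 = 4/3; a_2 = 1/3; a_3 = -4/63; a_4 = -29/1134; a_5 = 2/4455


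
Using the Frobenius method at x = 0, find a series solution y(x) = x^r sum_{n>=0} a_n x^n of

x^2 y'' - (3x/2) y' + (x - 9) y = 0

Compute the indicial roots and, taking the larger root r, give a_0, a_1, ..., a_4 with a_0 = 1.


Write in Frobenius form y'' + (p(x)/x) y' + (q(x)/x^2) y = 0:
  p(x) = -3/2,  q(x) = x - 9.
Indicial equation: r(r-1) + (-3/2) r + (-9) = 0 -> roots r_1 = 9/2, r_2 = -2.
Take r = r_1 = 9/2. Let y(x) = x^r sum_{n>=0} a_n x^n with a_0 = 1.
Substitute y = x^r sum a_n x^n and match x^{r+n}. The recurrence is
  D(n) a_n + 1 a_{n-1} = 0,  where D(n) = (r+n)(r+n-1) + (-3/2)(r+n) + (-9).
  a_n = -1 / D(n) * a_{n-1}.
Since the indicial polynomial factors as (r - r_1)(r - r_2), D(n) = (r_1 + n - r_1)(r_1 + n - r_2) = n(n + 13/2).
Evaluating step by step (a_0 = 1):
  n = 1: D(1) = 1(1 + 13/2) = 15/2; numerator = -1(1) = -1; a_1 = (-1)/(15/2) = -2/15
  n = 2: D(2) = 2(2 + 13/2) = 17; numerator = -1(-2/15) = 2/15; a_2 = (2/15)/(17) = 2/255
  n = 3: D(3) = 3(3 + 13/2) = 57/2; numerator = -1(2/255) = -2/255; a_3 = (-2/255)/(57/2) = -4/14535
  n = 4: D(4) = 4(4 + 13/2) = 42; numerator = -1(-4/14535) = 4/14535; a_4 = (4/14535)/(42) = 2/305235

r = 9/2; a_0 = 1; a_1 = -2/15; a_2 = 2/255; a_3 = -4/14535; a_4 = 2/305235


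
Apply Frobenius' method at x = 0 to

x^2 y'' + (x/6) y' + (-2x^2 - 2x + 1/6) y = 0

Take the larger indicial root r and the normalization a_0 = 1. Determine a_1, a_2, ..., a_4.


Write in Frobenius form y'' + (p(x)/x) y' + (q(x)/x^2) y = 0:
  p(x) = 1/6,  q(x) = -2x^2 - 2x + 1/6.
Indicial equation: r(r-1) + (1/6) r + (1/6) = 0 -> roots r_1 = 1/2, r_2 = 1/3.
Take r = r_1 = 1/2. Let y(x) = x^r sum_{n>=0} a_n x^n with a_0 = 1.
Substitute y = x^r sum a_n x^n and match x^{r+n}. The recurrence is
  D(n) a_n - 2 a_{n-1} - 2 a_{n-2} = 0,  where D(n) = (r+n)(r+n-1) + (1/6)(r+n) + (1/6).
  a_n = [2 a_{n-1} + 2 a_{n-2}] / D(n).
Since the indicial polynomial factors as (r - r_1)(r - r_2), D(n) = (r_1 + n - r_1)(r_1 + n - r_2) = n(n + 1/6).
Evaluating step by step (a_0 = 1):
  n = 1: D(1) = 1(1 + 1/6) = 7/6; numerator = 2(1) = 2; a_1 = (2)/(7/6) = 12/7
  n = 2: D(2) = 2(2 + 1/6) = 13/3; numerator = 2(12/7) + 2(1) = 38/7; a_2 = (38/7)/(13/3) = 114/91
  n = 3: D(3) = 3(3 + 1/6) = 19/2; numerator = 2(114/91) + 2(12/7) = 540/91; a_3 = (540/91)/(19/2) = 1080/1729
  n = 4: D(4) = 4(4 + 1/6) = 50/3; numerator = 2(1080/1729) + 2(114/91) = 6492/1729; a_4 = (6492/1729)/(50/3) = 9738/43225

r = 1/2; a_0 = 1; a_1 = 12/7; a_2 = 114/91; a_3 = 1080/1729; a_4 = 9738/43225


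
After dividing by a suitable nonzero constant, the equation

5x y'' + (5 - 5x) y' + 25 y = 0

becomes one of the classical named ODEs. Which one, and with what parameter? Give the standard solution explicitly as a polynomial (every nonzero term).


All three coefficients share the factor 5; dividing through by 5 gives  x y'' + (1 - x) y' + 5 y = 0.
This matches the Laguerre equation x y'' + (1 - x) y' + n y = 0 with n = 5; the polynomial solution is L_5(x).
With y = sum_k a_k x^k, matching x^k gives (k+1)k a_{k+1} + (k+1) a_{k+1} - k a_k + n a_k = 0, i.e. (k+1)^2 a_{k+1} = (k - n) a_k = (k - 5) a_k. The right side vanishes at k = 5, so the series terminates at degree 5.
Standard normalization L_n(0) = 1 gives a_0 = 1. Work upward with a_{k+1} = (k - 5) a_k / (k+1)^2:
  a_1 = (0 - 5)(1) / 1^2 = -5/1 = -5
  a_2 = (1 - 5)(-5) / 2^2 = 20/4 = 5
  a_3 = (2 - 5)(5) / 3^2 = -15/9 = -5/3
  a_4 = (3 - 5)(-5/3) / 4^2 = (10/3)/16 = 5/24
  a_5 = (4 - 5)(5/24) / 5^2 = (-5/24)/25 = -1/120
Hence L_5(x) = -x^5/120 + 5 x^4/24 - 5 x^3/3 + 5 x^2 - 5 x + 1.

L_5(x); series = -x^5/120 + 5 x^4/24 - 5 x^3/3 + 5 x^2 - 5 x + 1


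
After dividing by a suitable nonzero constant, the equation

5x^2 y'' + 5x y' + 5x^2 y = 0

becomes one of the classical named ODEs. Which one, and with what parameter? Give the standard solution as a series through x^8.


All three coefficients share the factor 5; dividing through by 5 gives  x^2 y'' + x y' + x^2 y = 0.
This matches the Bessel equation x^2 y'' + x y' + (x^2 - nu^2) y = 0 with nu^2 = 0, so nu = 0; the solution bounded at x = 0 is J_0(x).
Frobenius at x = 0: indicial roots ±nu; for r = nu the recurrence k(k + 2nu) c_k = -c_{k-2} gives the standard series J_nu(x) = sum_{k>=0} (-1)^k / (k! (k+nu)!) (x/2)^(2k+nu). Evaluate the first 5 terms:
  k = 0: (-1)^0 / (0! * 0! * 2^0) x^0 = 1/(1*1*1) x^0 = (1) x^0
  k = 1: (-1)^1 / (1! * 1! * 2^2) x^2 = -1/(1*1*4) x^2 = (-1/4) x^2
  k = 2: (-1)^2 / (2! * 2! * 2^4) x^4 = 1/(2*2*16) x^4 = (1/64) x^4
  k = 3: (-1)^3 / (3! * 3! * 2^6) x^6 = -1/(6*6*64) x^6 = (-1/2304) x^6
  k = 4: (-1)^4 / (4! * 4! * 2^8) x^8 = 1/(24*24*256) x^8 = (1/147456) x^8
Hence J_0(x) = x^8/147456 - x^6/2304 + x^4/64 - x^2/4 + 1 + ....

J_0(x); series = x^8/147456 - x^6/2304 + x^4/64 - x^2/4 + 1


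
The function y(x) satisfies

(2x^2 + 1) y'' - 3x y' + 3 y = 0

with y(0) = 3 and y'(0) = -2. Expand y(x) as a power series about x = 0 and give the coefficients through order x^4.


Ansatz: y(x) = sum_{n>=0} a_n x^n, so y'(x) = sum_{n>=1} n a_n x^(n-1) and y''(x) = sum_{n>=2} n(n-1) a_n x^(n-2).
Substitute into P(x) y'' + Q(x) y' + R(x) y = 0 with P(x) = 2x^2 + 1, Q(x) = -3x, R(x) = 3, and match powers of x.
Initial conditions: a_0 = 3, a_1 = -2.
Setting the coefficient of each power of x to zero and solving order by order (substituting the coefficients already found):
  x^0: 2 a_2 + 3 a_0 = 0  ->  2 a_2 = -3 a_0 = -9  ->  a_2 = -9/2
  x^1: 6 a_3 = 0  ->  a_3 = 0
  x^2: 12 a_4 + a_2 = 0  ->  12 a_4 = -a_2 = 9/2  ->  a_4 = 3/8
Truncated series: y(x) = 3 - 2 x - (9/2) x^2 + (3/8) x^4 + O(x^5).

a_0 = 3; a_1 = -2; a_2 = -9/2; a_3 = 0; a_4 = 3/8


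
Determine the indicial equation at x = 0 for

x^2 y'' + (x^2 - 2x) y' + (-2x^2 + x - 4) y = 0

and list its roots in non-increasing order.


Divide by x^2 to reach normal form y'' + P_1(x) y' + P_2(x) y = 0 with P_1(x) = 1 - 2/x and P_2(x) = -2 + 1/x - 4/x^2.
x = 0 is a singular point because the y'-coefficient 1 - 2/x has a pole at x = 0 and the y-coefficient -2 + 1/x - 4/x^2 has a pole at x = 0.
It is a regular singular point because x P_1(x) = p(x) = x - 2 and x^2 P_2(x) = q(x) = -2x^2 + x - 4 are polynomials, hence analytic at x = 0.
p(0) = -2,  q(0) = -4.
Indicial equation: r(r-1) + p(0) r + q(0) = 0, i.e. r^2 + (p(0) - 1) r + q(0) = 0, i.e. r^2 - 3 r - 4 = 0.
Discriminant: (-3)^2 - 4(-4) = 25, so r = (3 ± 5)/2.
Solving: r_1 = 4, r_2 = -1.

indicial: r^2 - 3 r - 4 = 0; roots r_1 = 4, r_2 = -1


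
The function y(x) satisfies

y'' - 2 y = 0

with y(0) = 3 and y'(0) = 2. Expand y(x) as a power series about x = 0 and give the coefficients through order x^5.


Ansatz: y(x) = sum_{n>=0} a_n x^n, so y'(x) = sum_{n>=1} n a_n x^(n-1) and y''(x) = sum_{n>=2} n(n-1) a_n x^(n-2).
Substitute into P(x) y'' + Q(x) y' + R(x) y = 0 with P(x) = 1, Q(x) = 0, R(x) = -2, and match powers of x.
Initial conditions: a_0 = 3, a_1 = 2.
Setting the coefficient of each power of x to zero and solving order by order (substituting the coefficients already found):
  x^0: 2 a_2 - 2 a_0 = 0  ->  2 a_2 = 2 a_0 = 6  ->  a_2 = 3
  x^1: 6 a_3 - 2 a_1 = 0  ->  6 a_3 = 2 a_1 = 4  ->  a_3 = 2/3
  x^2: 12 a_4 - 2 a_2 = 0  ->  12 a_4 = 2 a_2 = 6  ->  a_4 = 1/2
  x^3: 20 a_5 - 2 a_3 = 0  ->  20 a_5 = 2 a_3 = 4/3  ->  a_5 = 1/15
Truncated series: y(x) = 3 + 2 x + 3 x^2 + (2/3) x^3 + (1/2) x^4 + (1/15) x^5 + O(x^6).

a_0 = 3; a_1 = 2; a_2 = 3; a_3 = 2/3; a_4 = 1/2; a_5 = 1/15


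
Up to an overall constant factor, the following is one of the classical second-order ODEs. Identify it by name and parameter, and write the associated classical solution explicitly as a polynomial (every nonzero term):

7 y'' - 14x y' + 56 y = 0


All three coefficients share the factor 7; dividing through by 7 gives  y'' - 2x y' + 8 y = 0.
This matches the Hermite equation y'' - 2x y' + 2n y = 0 with 2n = 8, so n = 4; the polynomial solution is H_4(x).
With y = sum_k a_k x^k, matching x^k gives (k+2)(k+1) a_{k+2} = 2(k - n) a_k = 2(k - 4) a_k. The right side vanishes at k = 4, so the series with the parity of 4 terminates at degree 4.
Standard normalization: leading coefficient of H_n is 2^n, so a_4 = 2^4 = 16. Work downward with a_k = (k+1)(k+2) a_{k+2} / (2(k - n)):
  a_2 = (3)(4)(16) / (2(2 - 4)) = 192/(-4) = -48
  a_0 = (1)(2)(-48) / (2(0 - 4)) = -96/(-8) = 12
Hence H_4(x) = 16 x^4 - 48 x^2 + 12.

H_4(x); series = 16 x^4 - 48 x^2 + 12


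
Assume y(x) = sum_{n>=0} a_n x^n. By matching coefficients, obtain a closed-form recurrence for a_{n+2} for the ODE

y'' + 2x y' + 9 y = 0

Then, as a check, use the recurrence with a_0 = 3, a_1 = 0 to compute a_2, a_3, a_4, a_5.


Substitute y = sum_n a_n x^n.
y''(x) has coefficient (n+2)(n+1) a_{n+2} at x^n;
2 x y'(x) has coefficient 2 n a_n at x^n (shift);
9 y(x) has coefficient 9 a_n at x^n.
Matching x^n: (n+2)(n+1) a_{n+2} + (2n + 9) a_n = 0.
Thus a_{n+2} = (-2n - 9) / ((n+1)(n+2)) * a_n.

Check with a_0 = 3, a_1 = 0 (apply the recurrence for n = 0, 1, 2, 3): a_0 = 3, a_1 = 0, a_2 = -27/2, a_3 = 0, a_4 = 117/8, a_5 = 0.

a_(n+2) = (-2n - 9) / ((n+1)(n+2)) * a_n; check: a_0 = 3, a_1 = 0, a_2 = -27/2, a_3 = 0, a_4 = 117/8, a_5 = 0


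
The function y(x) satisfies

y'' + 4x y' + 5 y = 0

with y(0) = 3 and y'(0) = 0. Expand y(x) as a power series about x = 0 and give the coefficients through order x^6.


Ansatz: y(x) = sum_{n>=0} a_n x^n, so y'(x) = sum_{n>=1} n a_n x^(n-1) and y''(x) = sum_{n>=2} n(n-1) a_n x^(n-2).
Substitute into P(x) y'' + Q(x) y' + R(x) y = 0 with P(x) = 1, Q(x) = 4x, R(x) = 5, and match powers of x.
Initial conditions: a_0 = 3, a_1 = 0.
Setting the coefficient of each power of x to zero and solving order by order (substituting the coefficients already found):
  x^0: 2 a_2 + 5 a_0 = 0  ->  2 a_2 = -5 a_0 = -15  ->  a_2 = -15/2
  x^1: 6 a_3 + 9 a_1 = 0  ->  6 a_3 = -9 a_1 = 0  ->  a_3 = 0
  x^2: 12 a_4 + 13 a_2 = 0  ->  12 a_4 = -13 a_2 = 195/2  ->  a_4 = 65/8
  x^3: 20 a_5 + 17 a_3 = 0  ->  20 a_5 = -17 a_3 = 0  ->  a_5 = 0
  x^4: 30 a_6 + 21 a_4 = 0  ->  30 a_6 = -21 a_4 = -1365/8  ->  a_6 = -91/16
Truncated series: y(x) = 3 - (15/2) x^2 + (65/8) x^4 - (91/16) x^6 + O(x^7).

a_0 = 3; a_1 = 0; a_2 = -15/2; a_3 = 0; a_4 = 65/8; a_5 = 0; a_6 = -91/16


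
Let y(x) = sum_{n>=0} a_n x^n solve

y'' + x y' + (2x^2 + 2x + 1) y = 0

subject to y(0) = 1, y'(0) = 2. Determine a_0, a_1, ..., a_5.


Ansatz: y(x) = sum_{n>=0} a_n x^n, so y'(x) = sum_{n>=1} n a_n x^(n-1) and y''(x) = sum_{n>=2} n(n-1) a_n x^(n-2).
Substitute into P(x) y'' + Q(x) y' + R(x) y = 0 with P(x) = 1, Q(x) = x, R(x) = 2x^2 + 2x + 1, and match powers of x.
Initial conditions: a_0 = 1, a_1 = 2.
Setting the coefficient of each power of x to zero and solving order by order (substituting the coefficients already found):
  x^0: 2 a_2 + a_0 = 0  ->  2 a_2 = -a_0 = -1  ->  a_2 = -1/2
  x^1: 6 a_3 + 2 a_1 + 2 a_0 = 0  ->  6 a_3 = -2 a_1 - 2 a_0 = -6  ->  a_3 = -1
  x^2: 12 a_4 + 3 a_2 + 2 a_1 + 2 a_0 = 0  ->  12 a_4 = -3 a_2 - 2 a_1 - 2 a_0 = -9/2  ->  a_4 = -3/8
  x^3: 20 a_5 + 4 a_3 + 2 a_2 + 2 a_1 = 0  ->  20 a_5 = -4 a_3 - 2 a_2 - 2 a_1 = 1  ->  a_5 = 1/20
Truncated series: y(x) = 1 + 2 x - (1/2) x^2 - x^3 - (3/8) x^4 + (1/20) x^5 + O(x^6).

a_0 = 1; a_1 = 2; a_2 = -1/2; a_3 = -1; a_4 = -3/8; a_5 = 1/20


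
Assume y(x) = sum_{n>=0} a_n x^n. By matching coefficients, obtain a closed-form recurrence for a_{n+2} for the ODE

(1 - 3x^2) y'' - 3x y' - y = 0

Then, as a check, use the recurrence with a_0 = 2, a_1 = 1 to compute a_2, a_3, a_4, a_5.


Substitute y = sum_n a_n x^n.
(1 - 3 x^2) y'' contributes (n+2)(n+1) a_{n+2} - 3 n(n-1) a_n at x^n.
-3 x y'(x) contributes -3 n a_n at x^n.
-y(x) contributes -1 a_n at x^n.
Matching x^n: (n+2)(n+1) a_{n+2} + (-3 n(n-1) - 3 n - 1) a_n = 0.
Thus a_{n+2} = (3 n(n-1) + 3 n + 1) / ((n+1)(n+2)) * a_n.

Check with a_0 = 2, a_1 = 1 (apply the recurrence for n = 0, 1, 2, 3): a_0 = 2, a_1 = 1, a_2 = 1, a_3 = 2/3, a_4 = 13/12, a_5 = 14/15.

a_(n+2) = (3 n(n-1) + 3 n + 1) / ((n+1)(n+2)) * a_n; check: a_0 = 2, a_1 = 1, a_2 = 1, a_3 = 2/3, a_4 = 13/12, a_5 = 14/15


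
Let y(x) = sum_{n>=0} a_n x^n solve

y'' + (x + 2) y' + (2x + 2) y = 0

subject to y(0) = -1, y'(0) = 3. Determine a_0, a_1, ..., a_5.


Ansatz: y(x) = sum_{n>=0} a_n x^n, so y'(x) = sum_{n>=1} n a_n x^(n-1) and y''(x) = sum_{n>=2} n(n-1) a_n x^(n-2).
Substitute into P(x) y'' + Q(x) y' + R(x) y = 0 with P(x) = 1, Q(x) = x + 2, R(x) = 2x + 2, and match powers of x.
Initial conditions: a_0 = -1, a_1 = 3.
Setting the coefficient of each power of x to zero and solving order by order (substituting the coefficients already found):
  x^0: 2 a_2 + 2 a_1 + 2 a_0 = 0  ->  2 a_2 = -2 a_1 - 2 a_0 = -4  ->  a_2 = -2
  x^1: 6 a_3 + 4 a_2 + 3 a_1 + 2 a_0 = 0  ->  6 a_3 = -4 a_2 - 3 a_1 - 2 a_0 = 1  ->  a_3 = 1/6
  x^2: 12 a_4 + 6 a_3 + 4 a_2 + 2 a_1 = 0  ->  12 a_4 = -6 a_3 - 4 a_2 - 2 a_1 = 1  ->  a_4 = 1/12
  x^3: 20 a_5 + 8 a_4 + 5 a_3 + 2 a_2 = 0  ->  20 a_5 = -8 a_4 - 5 a_3 - 2 a_2 = 5/2  ->  a_5 = 1/8
Truncated series: y(x) = -1 + 3 x - 2 x^2 + (1/6) x^3 + (1/12) x^4 + (1/8) x^5 + O(x^6).

a_0 = -1; a_1 = 3; a_2 = -2; a_3 = 1/6; a_4 = 1/12; a_5 = 1/8


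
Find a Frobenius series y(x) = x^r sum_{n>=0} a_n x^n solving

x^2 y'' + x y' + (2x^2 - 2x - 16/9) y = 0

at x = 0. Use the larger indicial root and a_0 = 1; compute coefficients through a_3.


Write in Frobenius form y'' + (p(x)/x) y' + (q(x)/x^2) y = 0:
  p(x) = 1,  q(x) = 2x^2 - 2x - 16/9.
Indicial equation: r(r-1) + (1) r + (-16/9) = 0 -> roots r_1 = 4/3, r_2 = -4/3.
Take r = r_1 = 4/3. Let y(x) = x^r sum_{n>=0} a_n x^n with a_0 = 1.
Substitute y = x^r sum a_n x^n and match x^{r+n}. The recurrence is
  D(n) a_n - 2 a_{n-1} + 2 a_{n-2} = 0,  where D(n) = (r+n)(r+n-1) + (1)(r+n) + (-16/9).
  a_n = [2 a_{n-1} - 2 a_{n-2}] / D(n).
Since the indicial polynomial factors as (r - r_1)(r - r_2), D(n) = (r_1 + n - r_1)(r_1 + n - r_2) = n(n + 8/3).
Evaluating step by step (a_0 = 1):
  n = 1: D(1) = 1(1 + 8/3) = 11/3; numerator = 2(1) = 2; a_1 = (2)/(11/3) = 6/11
  n = 2: D(2) = 2(2 + 8/3) = 28/3; numerator = 2(6/11) - 2(1) = -10/11; a_2 = (-10/11)/(28/3) = -15/154
  n = 3: D(3) = 3(3 + 8/3) = 17; numerator = 2(-15/154) - 2(6/11) = -9/7; a_3 = (-9/7)/(17) = -9/119

r = 4/3; a_0 = 1; a_1 = 6/11; a_2 = -15/154; a_3 = -9/119


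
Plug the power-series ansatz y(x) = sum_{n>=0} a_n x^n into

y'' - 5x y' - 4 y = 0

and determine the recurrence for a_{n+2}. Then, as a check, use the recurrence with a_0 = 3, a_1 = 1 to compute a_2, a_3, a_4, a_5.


Substitute y = sum_n a_n x^n.
y''(x) has coefficient (n+2)(n+1) a_{n+2} at x^n;
-5 x y'(x) has coefficient -5 n a_n at x^n (shift);
-4 y(x) has coefficient -4 a_n at x^n.
Matching x^n: (n+2)(n+1) a_{n+2} + (-5n - 4) a_n = 0.
Thus a_{n+2} = (5n + 4) / ((n+1)(n+2)) * a_n.

Check with a_0 = 3, a_1 = 1 (apply the recurrence for n = 0, 1, 2, 3): a_0 = 3, a_1 = 1, a_2 = 6, a_3 = 3/2, a_4 = 7, a_5 = 57/40.

a_(n+2) = (5n + 4) / ((n+1)(n+2)) * a_n; check: a_0 = 3, a_1 = 1, a_2 = 6, a_3 = 3/2, a_4 = 7, a_5 = 57/40


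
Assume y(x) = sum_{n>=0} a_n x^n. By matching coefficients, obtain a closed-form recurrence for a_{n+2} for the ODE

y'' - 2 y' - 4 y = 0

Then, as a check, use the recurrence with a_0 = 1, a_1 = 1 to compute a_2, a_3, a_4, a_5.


Substitute y = sum_n a_n x^n.
y''(x) has coefficient (n+2)(n+1) a_{n+2} at x^n;
-2 y'(x) has coefficient -2 (n+1) a_{n+1} at x^n;
-4 y(x) has coefficient -4 a_n at x^n.
Matching x^n: (n+2)(n+1) a_{n+2} - 2 (n+1) a_{n+1} - 4 a_n = 0.
Thus a_{n+2} = [2 (n+1) a_{n+1} + 4 a_n] / ((n+1)(n+2)).

Check with a_0 = 1, a_1 = 1 (apply the recurrence for n = 0, 1, 2, 3): a_0 = 1, a_1 = 1, a_2 = 3, a_3 = 8/3, a_4 = 7/3, a_5 = 22/15.

a_(n+2) = [2 (n+1) a_(n+1) + 4 a_n] / ((n+1)(n+2)); check: a_0 = 1, a_1 = 1, a_2 = 3, a_3 = 8/3, a_4 = 7/3, a_5 = 22/15


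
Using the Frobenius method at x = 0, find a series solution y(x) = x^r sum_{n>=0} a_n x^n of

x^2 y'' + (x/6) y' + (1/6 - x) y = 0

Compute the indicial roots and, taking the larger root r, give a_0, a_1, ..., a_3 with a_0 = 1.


Write in Frobenius form y'' + (p(x)/x) y' + (q(x)/x^2) y = 0:
  p(x) = 1/6,  q(x) = 1/6 - x.
Indicial equation: r(r-1) + (1/6) r + (1/6) = 0 -> roots r_1 = 1/2, r_2 = 1/3.
Take r = r_1 = 1/2. Let y(x) = x^r sum_{n>=0} a_n x^n with a_0 = 1.
Substitute y = x^r sum a_n x^n and match x^{r+n}. The recurrence is
  D(n) a_n - 1 a_{n-1} = 0,  where D(n) = (r+n)(r+n-1) + (1/6)(r+n) + (1/6).
  a_n = 1 / D(n) * a_{n-1}.
Since the indicial polynomial factors as (r - r_1)(r - r_2), D(n) = (r_1 + n - r_1)(r_1 + n - r_2) = n(n + 1/6).
Evaluating step by step (a_0 = 1):
  n = 1: D(1) = 1(1 + 1/6) = 7/6; numerator = 1(1) = 1; a_1 = (1)/(7/6) = 6/7
  n = 2: D(2) = 2(2 + 1/6) = 13/3; numerator = 1(6/7) = 6/7; a_2 = (6/7)/(13/3) = 18/91
  n = 3: D(3) = 3(3 + 1/6) = 19/2; numerator = 1(18/91) = 18/91; a_3 = (18/91)/(19/2) = 36/1729

r = 1/2; a_0 = 1; a_1 = 6/7; a_2 = 18/91; a_3 = 36/1729


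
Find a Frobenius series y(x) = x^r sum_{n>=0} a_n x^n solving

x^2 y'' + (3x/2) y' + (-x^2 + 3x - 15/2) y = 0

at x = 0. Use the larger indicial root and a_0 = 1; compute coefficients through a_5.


Write in Frobenius form y'' + (p(x)/x) y' + (q(x)/x^2) y = 0:
  p(x) = 3/2,  q(x) = -x^2 + 3x - 15/2.
Indicial equation: r(r-1) + (3/2) r + (-15/2) = 0 -> roots r_1 = 5/2, r_2 = -3.
Take r = r_1 = 5/2. Let y(x) = x^r sum_{n>=0} a_n x^n with a_0 = 1.
Substitute y = x^r sum a_n x^n and match x^{r+n}. The recurrence is
  D(n) a_n + 3 a_{n-1} - 1 a_{n-2} = 0,  where D(n) = (r+n)(r+n-1) + (3/2)(r+n) + (-15/2).
  a_n = [-3 a_{n-1} + 1 a_{n-2}] / D(n).
Since the indicial polynomial factors as (r - r_1)(r - r_2), D(n) = (r_1 + n - r_1)(r_1 + n - r_2) = n(n + 11/2).
Evaluating step by step (a_0 = 1):
  n = 1: D(1) = 1(1 + 11/2) = 13/2; numerator = -3(1) = -3; a_1 = (-3)/(13/2) = -6/13
  n = 2: D(2) = 2(2 + 11/2) = 15; numerator = -3(-6/13) + 1(1) = 31/13; a_2 = (31/13)/(15) = 31/195
  n = 3: D(3) = 3(3 + 11/2) = 51/2; numerator = -3(31/195) + 1(-6/13) = -61/65; a_3 = (-61/65)/(51/2) = -122/3315
  n = 4: D(4) = 4(4 + 11/2) = 38; numerator = -3(-122/3315) + 1(31/195) = 893/3315; a_4 = (893/3315)/(38) = 47/6630
  n = 5: D(5) = 5(5 + 11/2) = 105/2; numerator = -3(47/6630) + 1(-122/3315) = -77/1326; a_5 = (-77/1326)/(105/2) = -11/9945

r = 5/2; a_0 = 1; a_1 = -6/13; a_2 = 31/195; a_3 = -122/3315; a_4 = 47/6630; a_5 = -11/9945


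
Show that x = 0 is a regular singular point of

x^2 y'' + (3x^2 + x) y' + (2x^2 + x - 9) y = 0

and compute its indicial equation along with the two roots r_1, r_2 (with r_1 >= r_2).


Divide by x^2 to reach normal form y'' + P_1(x) y' + P_2(x) y = 0 with P_1(x) = 3 + 1/x and P_2(x) = 2 + 1/x - 9/x^2.
x = 0 is a singular point because the y'-coefficient 3 + 1/x has a pole at x = 0 and the y-coefficient 2 + 1/x - 9/x^2 has a pole at x = 0.
It is a regular singular point because x P_1(x) = p(x) = 3x + 1 and x^2 P_2(x) = q(x) = 2x^2 + x - 9 are polynomials, hence analytic at x = 0.
p(0) = 1,  q(0) = -9.
Indicial equation: r(r-1) + p(0) r + q(0) = 0, i.e. r^2 + (p(0) - 1) r + q(0) = 0, i.e. r^2 - 9 = 0.
Discriminant: (0)^2 - 4(-9) = 36, so r = (0 ± 6)/2.
Solving: r_1 = 3, r_2 = -3.

indicial: r^2 - 9 = 0; roots r_1 = 3, r_2 = -3


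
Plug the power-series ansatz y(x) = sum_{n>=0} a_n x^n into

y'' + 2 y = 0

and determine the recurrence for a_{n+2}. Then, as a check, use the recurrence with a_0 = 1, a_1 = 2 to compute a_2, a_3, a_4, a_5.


Substitute y = sum_n a_n x^n into y'' + (const) y = 0.
y''(x) = sum_{n>=0} (n+2)(n+1) a_{n+2} x^n.
The ODE becomes sum_n [(n+2)(n+1) a_{n+2} + 2 a_n] x^n = 0.
Setting each coefficient to zero gives the recurrence:
  (n+2)(n+1) a_{n+2} + 2 a_n = 0,
  a_{n+2} = -2 / ((n+1)(n+2)) a_n.

Check with a_0 = 1, a_1 = 2 (apply the recurrence for n = 0, 1, 2, 3): a_0 = 1, a_1 = 2, a_2 = -1, a_3 = -2/3, a_4 = 1/6, a_5 = 1/15.

a_{n+2} = -2/((n+1)(n+2)) * a_n; check: a_0 = 1, a_1 = 2, a_2 = -1, a_3 = -2/3, a_4 = 1/6, a_5 = 1/15


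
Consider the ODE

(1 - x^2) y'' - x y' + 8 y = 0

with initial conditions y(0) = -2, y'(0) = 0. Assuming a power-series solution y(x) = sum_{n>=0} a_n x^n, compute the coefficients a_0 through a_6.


Ansatz: y(x) = sum_{n>=0} a_n x^n, so y'(x) = sum_{n>=1} n a_n x^(n-1) and y''(x) = sum_{n>=2} n(n-1) a_n x^(n-2).
Substitute into P(x) y'' + Q(x) y' + R(x) y = 0 with P(x) = 1 - x^2, Q(x) = -x, R(x) = 8, and match powers of x.
Initial conditions: a_0 = -2, a_1 = 0.
Setting the coefficient of each power of x to zero and solving order by order (substituting the coefficients already found):
  x^0: 2 a_2 + 8 a_0 = 0  ->  2 a_2 = -8 a_0 = 16  ->  a_2 = 8
  x^1: 6 a_3 + 7 a_1 = 0  ->  6 a_3 = -7 a_1 = 0  ->  a_3 = 0
  x^2: 12 a_4 + 4 a_2 = 0  ->  12 a_4 = -4 a_2 = -32  ->  a_4 = -8/3
  x^3: 20 a_5 - a_3 = 0  ->  20 a_5 = a_3 = 0  ->  a_5 = 0
  x^4: 30 a_6 - 8 a_4 = 0  ->  30 a_6 = 8 a_4 = -64/3  ->  a_6 = -32/45
Truncated series: y(x) = -2 + 8 x^2 - (8/3) x^4 - (32/45) x^6 + O(x^7).

a_0 = -2; a_1 = 0; a_2 = 8; a_3 = 0; a_4 = -8/3; a_5 = 0; a_6 = -32/45


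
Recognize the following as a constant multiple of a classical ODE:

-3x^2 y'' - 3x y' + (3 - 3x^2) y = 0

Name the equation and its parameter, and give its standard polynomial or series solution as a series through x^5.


All three coefficients share the factor -3; dividing through by -3 gives  x^2 y'' + x y' + (x^2 - 1) y = 0.
This matches the Bessel equation x^2 y'' + x y' + (x^2 - nu^2) y = 0 with nu^2 = 1, so nu = 1; the solution bounded at x = 0 is J_1(x).
Frobenius at x = 0: indicial roots ±nu; for r = nu the recurrence k(k + 2nu) c_k = -c_{k-2} gives the standard series J_nu(x) = sum_{k>=0} (-1)^k / (k! (k+nu)!) (x/2)^(2k+nu). Evaluate the first 3 terms:
  k = 0: (-1)^0 / (0! * 1! * 2^1) x^1 = 1/(1*1*2) x^1 = (1/2) x^1
  k = 1: (-1)^1 / (1! * 2! * 2^3) x^3 = -1/(1*2*8) x^3 = (-1/16) x^3
  k = 2: (-1)^2 / (2! * 3! * 2^5) x^5 = 1/(2*6*32) x^5 = (1/384) x^5
Hence J_1(x) = x^5/384 - x^3/16 + x/2 + ....

J_1(x); series = x^5/384 - x^3/16 + x/2


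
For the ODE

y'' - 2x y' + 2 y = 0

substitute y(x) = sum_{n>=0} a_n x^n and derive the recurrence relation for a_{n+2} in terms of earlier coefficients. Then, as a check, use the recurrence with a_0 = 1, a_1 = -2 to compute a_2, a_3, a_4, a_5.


Substitute y = sum_n a_n x^n.
y''(x) has coefficient (n+2)(n+1) a_{n+2} at x^n;
-2 x y'(x) has coefficient -2 n a_n at x^n (shift);
2 y(x) has coefficient 2 a_n at x^n.
Matching x^n: (n+2)(n+1) a_{n+2} + (-2n + 2) a_n = 0.
Thus a_{n+2} = (2n - 2) / ((n+1)(n+2)) * a_n.

Check with a_0 = 1, a_1 = -2 (apply the recurrence for n = 0, 1, 2, 3): a_0 = 1, a_1 = -2, a_2 = -1, a_3 = 0, a_4 = -1/6, a_5 = 0.

a_(n+2) = (2n - 2) / ((n+1)(n+2)) * a_n; check: a_0 = 1, a_1 = -2, a_2 = -1, a_3 = 0, a_4 = -1/6, a_5 = 0


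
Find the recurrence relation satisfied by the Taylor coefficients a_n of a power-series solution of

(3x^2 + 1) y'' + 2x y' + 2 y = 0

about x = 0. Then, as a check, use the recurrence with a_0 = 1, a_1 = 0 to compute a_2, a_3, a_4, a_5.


Substitute y = sum_n a_n x^n.
(1 + 3 x^2) y'' contributes (n+2)(n+1) a_{n+2} + 3 n(n-1) a_n at x^n.
2 x y'(x) contributes 2 n a_n at x^n.
2 y(x) contributes 2 a_n at x^n.
Matching x^n: (n+2)(n+1) a_{n+2} + (3 n(n-1) + 2 n + 2) a_n = 0.
Thus a_{n+2} = (-3 n(n-1) - 2 n - 2) / ((n+1)(n+2)) * a_n.

Check with a_0 = 1, a_1 = 0 (apply the recurrence for n = 0, 1, 2, 3): a_0 = 1, a_1 = 0, a_2 = -1, a_3 = 0, a_4 = 1, a_5 = 0.

a_(n+2) = (-3 n(n-1) - 2 n - 2) / ((n+1)(n+2)) * a_n; check: a_0 = 1, a_1 = 0, a_2 = -1, a_3 = 0, a_4 = 1, a_5 = 0


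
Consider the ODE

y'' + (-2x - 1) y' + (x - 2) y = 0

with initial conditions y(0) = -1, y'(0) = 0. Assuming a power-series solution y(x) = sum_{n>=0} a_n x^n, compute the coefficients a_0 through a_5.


Ansatz: y(x) = sum_{n>=0} a_n x^n, so y'(x) = sum_{n>=1} n a_n x^(n-1) and y''(x) = sum_{n>=2} n(n-1) a_n x^(n-2).
Substitute into P(x) y'' + Q(x) y' + R(x) y = 0 with P(x) = 1, Q(x) = -2x - 1, R(x) = x - 2, and match powers of x.
Initial conditions: a_0 = -1, a_1 = 0.
Setting the coefficient of each power of x to zero and solving order by order (substituting the coefficients already found):
  x^0: 2 a_2 - a_1 - 2 a_0 = 0  ->  2 a_2 = a_1 + 2 a_0 = -2  ->  a_2 = -1
  x^1: 6 a_3 - 2 a_2 - 4 a_1 + a_0 = 0  ->  6 a_3 = 2 a_2 + 4 a_1 - a_0 = -1  ->  a_3 = -1/6
  x^2: 12 a_4 - 3 a_3 - 6 a_2 + a_1 = 0  ->  12 a_4 = 3 a_3 + 6 a_2 - a_1 = -13/2  ->  a_4 = -13/24
  x^3: 20 a_5 - 4 a_4 - 8 a_3 + a_2 = 0  ->  20 a_5 = 4 a_4 + 8 a_3 - a_2 = -5/2  ->  a_5 = -1/8
Truncated series: y(x) = -1 - x^2 - (1/6) x^3 - (13/24) x^4 - (1/8) x^5 + O(x^6).

a_0 = -1; a_1 = 0; a_2 = -1; a_3 = -1/6; a_4 = -13/24; a_5 = -1/8


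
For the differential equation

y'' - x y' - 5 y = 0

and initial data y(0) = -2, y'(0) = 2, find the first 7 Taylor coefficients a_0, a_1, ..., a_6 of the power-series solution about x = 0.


Ansatz: y(x) = sum_{n>=0} a_n x^n, so y'(x) = sum_{n>=1} n a_n x^(n-1) and y''(x) = sum_{n>=2} n(n-1) a_n x^(n-2).
Substitute into P(x) y'' + Q(x) y' + R(x) y = 0 with P(x) = 1, Q(x) = -x, R(x) = -5, and match powers of x.
Initial conditions: a_0 = -2, a_1 = 2.
Setting the coefficient of each power of x to zero and solving order by order (substituting the coefficients already found):
  x^0: 2 a_2 - 5 a_0 = 0  ->  2 a_2 = 5 a_0 = -10  ->  a_2 = -5
  x^1: 6 a_3 - 6 a_1 = 0  ->  6 a_3 = 6 a_1 = 12  ->  a_3 = 2
  x^2: 12 a_4 - 7 a_2 = 0  ->  12 a_4 = 7 a_2 = -35  ->  a_4 = -35/12
  x^3: 20 a_5 - 8 a_3 = 0  ->  20 a_5 = 8 a_3 = 16  ->  a_5 = 4/5
  x^4: 30 a_6 - 9 a_4 = 0  ->  30 a_6 = 9 a_4 = -105/4  ->  a_6 = -7/8
Truncated series: y(x) = -2 + 2 x - 5 x^2 + 2 x^3 - (35/12) x^4 + (4/5) x^5 - (7/8) x^6 + O(x^7).

a_0 = -2; a_1 = 2; a_2 = -5; a_3 = 2; a_4 = -35/12; a_5 = 4/5; a_6 = -7/8


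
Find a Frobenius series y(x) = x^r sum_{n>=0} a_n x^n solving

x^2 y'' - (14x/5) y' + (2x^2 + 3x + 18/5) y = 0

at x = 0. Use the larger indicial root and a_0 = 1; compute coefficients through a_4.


Write in Frobenius form y'' + (p(x)/x) y' + (q(x)/x^2) y = 0:
  p(x) = -14/5,  q(x) = 2x^2 + 3x + 18/5.
Indicial equation: r(r-1) + (-14/5) r + (18/5) = 0 -> roots r_1 = 2, r_2 = 9/5.
Take r = r_1 = 2. Let y(x) = x^r sum_{n>=0} a_n x^n with a_0 = 1.
Substitute y = x^r sum a_n x^n and match x^{r+n}. The recurrence is
  D(n) a_n + 3 a_{n-1} + 2 a_{n-2} = 0,  where D(n) = (r+n)(r+n-1) + (-14/5)(r+n) + (18/5).
  a_n = [-3 a_{n-1} - 2 a_{n-2}] / D(n).
Since the indicial polynomial factors as (r - r_1)(r - r_2), D(n) = (r_1 + n - r_1)(r_1 + n - r_2) = n(n + 1/5).
Evaluating step by step (a_0 = 1):
  n = 1: D(1) = 1(1 + 1/5) = 6/5; numerator = -3(1) = -3; a_1 = (-3)/(6/5) = -5/2
  n = 2: D(2) = 2(2 + 1/5) = 22/5; numerator = -3(-5/2) - 2(1) = 11/2; a_2 = (11/2)/(22/5) = 5/4
  n = 3: D(3) = 3(3 + 1/5) = 48/5; numerator = -3(5/4) - 2(-5/2) = 5/4; a_3 = (5/4)/(48/5) = 25/192
  n = 4: D(4) = 4(4 + 1/5) = 84/5; numerator = -3(25/192) - 2(5/4) = -185/64; a_4 = (-185/64)/(84/5) = -925/5376

r = 2; a_0 = 1; a_1 = -5/2; a_2 = 5/4; a_3 = 25/192; a_4 = -925/5376


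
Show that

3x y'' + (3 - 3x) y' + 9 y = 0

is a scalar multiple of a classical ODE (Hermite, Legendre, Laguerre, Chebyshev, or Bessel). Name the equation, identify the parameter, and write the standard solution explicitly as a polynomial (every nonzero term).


All three coefficients share the factor 3; dividing through by 3 gives  x y'' + (1 - x) y' + 3 y = 0.
This matches the Laguerre equation x y'' + (1 - x) y' + n y = 0 with n = 3; the polynomial solution is L_3(x).
With y = sum_k a_k x^k, matching x^k gives (k+1)k a_{k+1} + (k+1) a_{k+1} - k a_k + n a_k = 0, i.e. (k+1)^2 a_{k+1} = (k - n) a_k = (k - 3) a_k. The right side vanishes at k = 3, so the series terminates at degree 3.
Standard normalization L_n(0) = 1 gives a_0 = 1. Work upward with a_{k+1} = (k - 3) a_k / (k+1)^2:
  a_1 = (0 - 3)(1) / 1^2 = -3/1 = -3
  a_2 = (1 - 3)(-3) / 2^2 = 6/4 = 3/2
  a_3 = (2 - 3)(3/2) / 3^2 = (-3/2)/9 = -1/6
Hence L_3(x) = -x^3/6 + 3 x^2/2 - 3 x + 1.

L_3(x); series = -x^3/6 + 3 x^2/2 - 3 x + 1


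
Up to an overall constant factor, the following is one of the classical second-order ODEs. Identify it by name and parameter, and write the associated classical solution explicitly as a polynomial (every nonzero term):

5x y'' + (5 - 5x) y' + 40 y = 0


All three coefficients share the factor 5; dividing through by 5 gives  x y'' + (1 - x) y' + 8 y = 0.
This matches the Laguerre equation x y'' + (1 - x) y' + n y = 0 with n = 8; the polynomial solution is L_8(x).
With y = sum_k a_k x^k, matching x^k gives (k+1)k a_{k+1} + (k+1) a_{k+1} - k a_k + n a_k = 0, i.e. (k+1)^2 a_{k+1} = (k - n) a_k = (k - 8) a_k. The right side vanishes at k = 8, so the series terminates at degree 8.
Standard normalization L_n(0) = 1 gives a_0 = 1. Work upward with a_{k+1} = (k - 8) a_k / (k+1)^2:
  a_1 = (0 - 8)(1) / 1^2 = -8/1 = -8
  a_2 = (1 - 8)(-8) / 2^2 = 56/4 = 14
  a_3 = (2 - 8)(14) / 3^2 = -84/9 = -28/3
  a_4 = (3 - 8)(-28/3) / 4^2 = (140/3)/16 = 35/12
  a_5 = (4 - 8)(35/12) / 5^2 = (-35/3)/25 = -7/15
  a_6 = (5 - 8)(-7/15) / 6^2 = (7/5)/36 = 7/180
  a_7 = (6 - 8)(7/180) / 7^2 = (-7/90)/49 = -1/630
  a_8 = (7 - 8)(-1/630) / 8^2 = (1/630)/64 = 1/40320
Hence L_8(x) = x^8/40320 - x^7/630 + 7 x^6/180 - 7 x^5/15 + 35 x^4/12 - 28 x^3/3 + 14 x^2 - 8 x + 1.

L_8(x); series = x^8/40320 - x^7/630 + 7 x^6/180 - 7 x^5/15 + 35 x^4/12 - 28 x^3/3 + 14 x^2 - 8 x + 1


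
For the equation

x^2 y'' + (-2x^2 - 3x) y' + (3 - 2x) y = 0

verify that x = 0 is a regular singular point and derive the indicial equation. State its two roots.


Divide by x^2 to reach normal form y'' + P_1(x) y' + P_2(x) y = 0 with P_1(x) = -2 - 3/x and P_2(x) = -2/x + 3/x^2.
x = 0 is a singular point because the y'-coefficient -2 - 3/x has a pole at x = 0 and the y-coefficient -2/x + 3/x^2 has a pole at x = 0.
It is a regular singular point because x P_1(x) = p(x) = -2x - 3 and x^2 P_2(x) = q(x) = 3 - 2x are polynomials, hence analytic at x = 0.
p(0) = -3,  q(0) = 3.
Indicial equation: r(r-1) + p(0) r + q(0) = 0, i.e. r^2 + (p(0) - 1) r + q(0) = 0, i.e. r^2 - 4 r + 3 = 0.
Discriminant: (-4)^2 - 4(3) = 4, so r = (4 ± 2)/2.
Solving: r_1 = 3, r_2 = 1.

indicial: r^2 - 4 r + 3 = 0; roots r_1 = 3, r_2 = 1


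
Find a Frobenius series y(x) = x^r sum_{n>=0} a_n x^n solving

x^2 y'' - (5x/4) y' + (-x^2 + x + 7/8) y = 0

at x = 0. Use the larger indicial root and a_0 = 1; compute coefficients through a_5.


Write in Frobenius form y'' + (p(x)/x) y' + (q(x)/x^2) y = 0:
  p(x) = -5/4,  q(x) = -x^2 + x + 7/8.
Indicial equation: r(r-1) + (-5/4) r + (7/8) = 0 -> roots r_1 = 7/4, r_2 = 1/2.
Take r = r_1 = 7/4. Let y(x) = x^r sum_{n>=0} a_n x^n with a_0 = 1.
Substitute y = x^r sum a_n x^n and match x^{r+n}. The recurrence is
  D(n) a_n + 1 a_{n-1} - 1 a_{n-2} = 0,  where D(n) = (r+n)(r+n-1) + (-5/4)(r+n) + (7/8).
  a_n = [-1 a_{n-1} + 1 a_{n-2}] / D(n).
Since the indicial polynomial factors as (r - r_1)(r - r_2), D(n) = (r_1 + n - r_1)(r_1 + n - r_2) = n(n + 5/4).
Evaluating step by step (a_0 = 1):
  n = 1: D(1) = 1(1 + 5/4) = 9/4; numerator = -1(1) = -1; a_1 = (-1)/(9/4) = -4/9
  n = 2: D(2) = 2(2 + 5/4) = 13/2; numerator = -1(-4/9) + 1(1) = 13/9; a_2 = (13/9)/(13/2) = 2/9
  n = 3: D(3) = 3(3 + 5/4) = 51/4; numerator = -1(2/9) + 1(-4/9) = -2/3; a_3 = (-2/3)/(51/4) = -8/153
  n = 4: D(4) = 4(4 + 5/4) = 21; numerator = -1(-8/153) + 1(2/9) = 14/51; a_4 = (14/51)/(21) = 2/153
  n = 5: D(5) = 5(5 + 5/4) = 125/4; numerator = -1(2/153) + 1(-8/153) = -10/153; a_5 = (-10/153)/(125/4) = -8/3825

r = 7/4; a_0 = 1; a_1 = -4/9; a_2 = 2/9; a_3 = -8/153; a_4 = 2/153; a_5 = -8/3825


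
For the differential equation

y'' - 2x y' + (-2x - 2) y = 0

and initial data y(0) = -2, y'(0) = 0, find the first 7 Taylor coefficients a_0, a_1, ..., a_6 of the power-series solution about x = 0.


Ansatz: y(x) = sum_{n>=0} a_n x^n, so y'(x) = sum_{n>=1} n a_n x^(n-1) and y''(x) = sum_{n>=2} n(n-1) a_n x^(n-2).
Substitute into P(x) y'' + Q(x) y' + R(x) y = 0 with P(x) = 1, Q(x) = -2x, R(x) = -2x - 2, and match powers of x.
Initial conditions: a_0 = -2, a_1 = 0.
Setting the coefficient of each power of x to zero and solving order by order (substituting the coefficients already found):
  x^0: 2 a_2 - 2 a_0 = 0  ->  2 a_2 = 2 a_0 = -4  ->  a_2 = -2
  x^1: 6 a_3 - 4 a_1 - 2 a_0 = 0  ->  6 a_3 = 4 a_1 + 2 a_0 = -4  ->  a_3 = -2/3
  x^2: 12 a_4 - 6 a_2 - 2 a_1 = 0  ->  12 a_4 = 6 a_2 + 2 a_1 = -12  ->  a_4 = -1
  x^3: 20 a_5 - 8 a_3 - 2 a_2 = 0  ->  20 a_5 = 8 a_3 + 2 a_2 = -28/3  ->  a_5 = -7/15
  x^4: 30 a_6 - 10 a_4 - 2 a_3 = 0  ->  30 a_6 = 10 a_4 + 2 a_3 = -34/3  ->  a_6 = -17/45
Truncated series: y(x) = -2 - 2 x^2 - (2/3) x^3 - x^4 - (7/15) x^5 - (17/45) x^6 + O(x^7).

a_0 = -2; a_1 = 0; a_2 = -2; a_3 = -2/3; a_4 = -1; a_5 = -7/15; a_6 = -17/45


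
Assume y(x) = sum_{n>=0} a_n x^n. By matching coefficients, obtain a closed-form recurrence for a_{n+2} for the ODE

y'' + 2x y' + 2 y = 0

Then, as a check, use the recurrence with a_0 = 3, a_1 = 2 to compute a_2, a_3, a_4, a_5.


Substitute y = sum_n a_n x^n.
y''(x) has coefficient (n+2)(n+1) a_{n+2} at x^n;
2 x y'(x) has coefficient 2 n a_n at x^n (shift);
2 y(x) has coefficient 2 a_n at x^n.
Matching x^n: (n+2)(n+1) a_{n+2} + (2n + 2) a_n = 0.
Thus a_{n+2} = (-2n - 2) / ((n+1)(n+2)) * a_n.

Check with a_0 = 3, a_1 = 2 (apply the recurrence for n = 0, 1, 2, 3): a_0 = 3, a_1 = 2, a_2 = -3, a_3 = -4/3, a_4 = 3/2, a_5 = 8/15.

a_(n+2) = (-2n - 2) / ((n+1)(n+2)) * a_n; check: a_0 = 3, a_1 = 2, a_2 = -3, a_3 = -4/3, a_4 = 3/2, a_5 = 8/15


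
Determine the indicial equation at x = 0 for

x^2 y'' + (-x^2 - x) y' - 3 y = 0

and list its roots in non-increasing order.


Divide by x^2 to reach normal form y'' + P_1(x) y' + P_2(x) y = 0 with P_1(x) = -1 - 1/x and P_2(x) = -3/x^2.
x = 0 is a singular point because the y'-coefficient -1 - 1/x has a pole at x = 0 and the y-coefficient -3/x^2 has a pole at x = 0.
It is a regular singular point because x P_1(x) = p(x) = -x - 1 and x^2 P_2(x) = q(x) = -3 are polynomials, hence analytic at x = 0.
p(0) = -1,  q(0) = -3.
Indicial equation: r(r-1) + p(0) r + q(0) = 0, i.e. r^2 + (p(0) - 1) r + q(0) = 0, i.e. r^2 - 2 r - 3 = 0.
Discriminant: (-2)^2 - 4(-3) = 16, so r = (2 ± 4)/2.
Solving: r_1 = 3, r_2 = -1.

indicial: r^2 - 2 r - 3 = 0; roots r_1 = 3, r_2 = -1


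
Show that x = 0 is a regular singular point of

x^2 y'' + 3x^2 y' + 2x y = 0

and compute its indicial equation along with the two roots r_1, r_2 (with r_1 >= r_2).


Divide by x^2 to reach normal form y'' + P_1(x) y' + P_2(x) y = 0 with P_1(x) = 3 and P_2(x) = 2/x.
x = 0 is a singular point because the y-coefficient 2/x has a pole at x = 0.
It is a regular singular point because x P_1(x) = p(x) = 3x and x^2 P_2(x) = q(x) = 2x are polynomials, hence analytic at x = 0.
p(0) = 0,  q(0) = 0.
Indicial equation: r(r-1) + p(0) r + q(0) = 0, i.e. r^2 + (p(0) - 1) r + q(0) = 0, i.e. r^2 - 1 r = 0.
Discriminant: (-1)^2 - 4(0) = 1, so r = (1 ± 1)/2.
Solving: r_1 = 1, r_2 = 0.

indicial: r^2 - 1 r = 0; roots r_1 = 1, r_2 = 0


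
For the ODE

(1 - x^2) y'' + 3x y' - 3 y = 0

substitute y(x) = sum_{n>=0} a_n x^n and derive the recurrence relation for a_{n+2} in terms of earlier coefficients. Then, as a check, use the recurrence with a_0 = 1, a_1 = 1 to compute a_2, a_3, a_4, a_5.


Substitute y = sum_n a_n x^n.
(1 - 1 x^2) y'' contributes (n+2)(n+1) a_{n+2} - n(n-1) a_n at x^n.
3 x y'(x) contributes 3 n a_n at x^n.
-3 y(x) contributes -3 a_n at x^n.
Matching x^n: (n+2)(n+1) a_{n+2} + (-n(n-1) + 3 n - 3) a_n = 0.
Thus a_{n+2} = (n(n-1) - 3 n + 3) / ((n+1)(n+2)) * a_n.

Check with a_0 = 1, a_1 = 1 (apply the recurrence for n = 0, 1, 2, 3): a_0 = 1, a_1 = 1, a_2 = 3/2, a_3 = 0, a_4 = -1/8, a_5 = 0.

a_(n+2) = (n(n-1) - 3 n + 3) / ((n+1)(n+2)) * a_n; check: a_0 = 1, a_1 = 1, a_2 = 3/2, a_3 = 0, a_4 = -1/8, a_5 = 0
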